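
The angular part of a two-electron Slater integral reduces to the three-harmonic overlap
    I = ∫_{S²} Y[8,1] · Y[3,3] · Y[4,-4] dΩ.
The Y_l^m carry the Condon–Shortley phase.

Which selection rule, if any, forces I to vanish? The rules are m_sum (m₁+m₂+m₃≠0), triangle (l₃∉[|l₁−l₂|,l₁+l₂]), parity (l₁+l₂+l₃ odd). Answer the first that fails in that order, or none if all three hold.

azimuthal sum: 1 + 3 − 4 = 0  ✓
5 ≤ 4 ≤ 11 (triangle on l)  ✗
L = 8 + 3 + 4 = 15 (odd)

triangle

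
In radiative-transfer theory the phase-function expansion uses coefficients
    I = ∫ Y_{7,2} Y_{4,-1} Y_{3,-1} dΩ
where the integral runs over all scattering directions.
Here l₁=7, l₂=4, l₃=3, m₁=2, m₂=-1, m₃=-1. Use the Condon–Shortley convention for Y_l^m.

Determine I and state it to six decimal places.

m-sum 0 ✓  L=14 even ✓  3≤3≤11 ✓
Π(2lᵢ+1) = 15×9×7 = 945
triangle coeff Δ(7,4,3) = 1/45045
Σ_t [4,4]: t=4:+1/20736 = 1/20736
(3j)²=35/1287 [(7 4 3; 0 0 0)], sign=-1
Σ_t [3,3]: t=3:−1/34560 = -1/34560
(3j)²=4/143 [(7 4 3; 2 -1 -1)], sign=-1
⇒ 4πI² = 14700/20449
I = (+1)√(14700/20449/(4π)) = 0.23917605

0.239176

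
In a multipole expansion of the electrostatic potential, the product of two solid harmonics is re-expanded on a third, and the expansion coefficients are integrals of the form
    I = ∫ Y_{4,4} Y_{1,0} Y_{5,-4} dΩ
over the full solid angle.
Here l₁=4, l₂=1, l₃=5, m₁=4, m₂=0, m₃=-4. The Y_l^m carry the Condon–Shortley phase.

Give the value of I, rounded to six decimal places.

Rules hold: Σm=0, L=10 even, 3≤5≤5.
N = 9·3·11 = 297
Δ = 0!·8!·2!/11! = 1/495
Racah Σ t=0..0: t=0:+1/576 = 1/576
⇒ 3j(4 1 5; 0 0 0)² = 5/99, sgn -1
Racah Σ t=0..0: t=0:+1/40320 = 1/40320
⇒ 3j(4 1 5; 4 0 -4)² = 1/55, sgn -1
4πI² = N·(3j₀)²·(3jₘ)² = 3/11
I = +1·√(0.272727/4π) = 0.14731920

0.147319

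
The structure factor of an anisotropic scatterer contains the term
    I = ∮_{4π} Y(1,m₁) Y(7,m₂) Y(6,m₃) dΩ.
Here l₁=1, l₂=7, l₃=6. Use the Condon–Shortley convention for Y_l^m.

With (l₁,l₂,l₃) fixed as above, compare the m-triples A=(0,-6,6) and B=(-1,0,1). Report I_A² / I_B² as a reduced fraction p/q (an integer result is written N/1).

Same 1,7,6: normalisation and zero-m 3j drop out of the ratio.
A: Δ: 2! 0! 12! / 15! → 1/1365; sum: t=1:−1/479001600 = -1/479001600; 3j²(1 7 6; 0 -6 6) = Δ·Π!·Σ² = 1/105  (sign -1)
B: Δ: 2! 0! 12! / 15! → 1/1365; sum: t=2:+1/1209600 = 1/1209600; 3j²(1 7 6; -1 0 1) = Δ·Π!·Σ² = 1/65  (sign -1)
I_A²/I_B² = (1/105)/(1/65) = 13/21

13/21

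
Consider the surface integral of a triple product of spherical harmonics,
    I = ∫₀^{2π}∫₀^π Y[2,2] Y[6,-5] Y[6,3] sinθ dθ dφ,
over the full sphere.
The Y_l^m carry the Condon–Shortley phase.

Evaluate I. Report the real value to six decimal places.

Checks pass: Σm=0; 14 even; l₃=6∈[4,8].
(2·2+1)(2·6+1)(2·6+1) = 845
Δ: 2! 2! 10! / 15! → 1/90090
sum: t=0:+1/69120 t=1:−1/14400 t=2:+1/69120 = -7/172800
3j²(2 6 6; 0 0 0) = Δ·Π!·Σ² = 14/715  (sign -1)
sum: t=0:+1/1451520 = 1/1451520
3j²(2 6 6; 2 -5 3) = Δ·Π!·Σ² = 1/91  (sign -1)
combine: 4πI² = 845·14/715·1/91 = 2/11
take √, sign +1: I = 0.12028562

0.120286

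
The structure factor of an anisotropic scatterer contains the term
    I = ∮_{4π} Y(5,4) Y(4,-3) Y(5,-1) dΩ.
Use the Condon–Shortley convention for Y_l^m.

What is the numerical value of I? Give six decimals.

Rules hold: Σm=0, L=14 even, 1≤5≤9.
N = 11·9·11 = 1089
Δ = 4!·6!·4!/15! = 1/3153150
Racah Σ t=0..4: t=0:+1/69120 t=1:−1/1728 t=2:+1/576 t=3:−1/1728 t=4:+1/69120 = 7/11520
⇒ 3j(5 4 5; 0 0 0)² = 2/143, sgn -1
Racah Σ t=0..1: t=0:+1/17280 t=1:−1/103680 = 1/20736
⇒ 3j(5 4 5; 4 -3 -1)² = 10/429, sgn +1
4πI² = N·(3j₀)²·(3jₘ)² = 60/169
I = -1·√(0.35503/4π) = -0.16808437

-0.168084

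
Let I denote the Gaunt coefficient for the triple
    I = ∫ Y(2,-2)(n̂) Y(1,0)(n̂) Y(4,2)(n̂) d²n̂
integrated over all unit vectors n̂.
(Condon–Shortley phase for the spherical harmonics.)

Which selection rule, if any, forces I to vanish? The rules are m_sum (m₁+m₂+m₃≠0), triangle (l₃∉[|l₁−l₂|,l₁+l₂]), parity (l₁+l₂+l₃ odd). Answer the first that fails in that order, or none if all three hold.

triangle

m₁+m₂+m₃ = -2 + 0 + 2 = 0  ✓
triangle: |2−1|=1 ≤ l₃=4 ≤ 2+1=3  ✗
parity: l₁+l₂+l₃ = 7 is odd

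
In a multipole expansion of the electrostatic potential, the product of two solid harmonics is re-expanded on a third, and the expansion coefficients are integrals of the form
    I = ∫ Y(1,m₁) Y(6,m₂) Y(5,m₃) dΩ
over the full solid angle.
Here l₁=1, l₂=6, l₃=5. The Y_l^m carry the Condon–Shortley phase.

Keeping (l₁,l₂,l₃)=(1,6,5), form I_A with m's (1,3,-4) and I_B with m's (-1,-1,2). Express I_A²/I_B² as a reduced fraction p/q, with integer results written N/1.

Same 1,6,5: normalisation and zero-m 3j drop out of the ratio.
A: Δ: 2! 0! 10! / 13! → 1/858; sum: t=0:+1/725760 = 1/725760; 3j²(1 6 5; 1 3 -4) = Δ·Π!·Σ² = 1/286  (sign -1)
B: Δ: 2! 0! 10! / 13! → 1/858; sum: t=2:+1/60480 = 1/60480; 3j²(1 6 5; -1 -1 2) = Δ·Π!·Σ² = 5/429  (sign -1)
I_A²/I_B² = (1/286)/(5/429) = 3/10

3/10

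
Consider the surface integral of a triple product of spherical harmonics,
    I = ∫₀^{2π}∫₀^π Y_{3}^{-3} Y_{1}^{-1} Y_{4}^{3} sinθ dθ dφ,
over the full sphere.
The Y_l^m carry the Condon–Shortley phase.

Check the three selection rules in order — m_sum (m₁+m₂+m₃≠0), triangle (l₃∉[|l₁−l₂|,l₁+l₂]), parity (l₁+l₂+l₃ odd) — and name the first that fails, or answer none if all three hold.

m_sum

azimuthal sum: -3 − 1 + 3 = -1  ✗
2 ≤ 4 ≤ 4 (triangle on l)
L = 3 + 1 + 4 = 8 (even)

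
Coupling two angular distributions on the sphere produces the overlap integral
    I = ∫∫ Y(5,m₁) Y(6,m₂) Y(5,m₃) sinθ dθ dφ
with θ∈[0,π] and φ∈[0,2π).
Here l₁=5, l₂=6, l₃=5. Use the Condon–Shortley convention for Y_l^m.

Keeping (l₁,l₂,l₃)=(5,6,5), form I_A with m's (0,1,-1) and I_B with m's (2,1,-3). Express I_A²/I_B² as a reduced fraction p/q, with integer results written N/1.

20/1

Shared (l₁,l₂,l₃)=(5,6,5): N and (l;000)² cancel in I_A²/I_B².
A: Δ = 6!·4!·6!/17! = 1/28588560; Racah Σ t=1..5: t=1:−1/2073600 t=2:+1/34560 t=3:−1/6912 t=4:+1/10368 t=5:−1/138240 = -7/259200; ⇒ 3j(5 6 5; 0 1 -1)² = 28/7293, sgn -1
B: Δ = 6!·4!·6!/17! = 1/28588560; Racah Σ t=1..3: t=1:−1/345600 t=2:+1/34560 t=3:−1/41472 = 1/518400; ⇒ 3j(5 6 5; 2 1 -3)² = 7/36465, sgn +1
I_A²/I_B² = (28/7293)/(7/36465) = 20/1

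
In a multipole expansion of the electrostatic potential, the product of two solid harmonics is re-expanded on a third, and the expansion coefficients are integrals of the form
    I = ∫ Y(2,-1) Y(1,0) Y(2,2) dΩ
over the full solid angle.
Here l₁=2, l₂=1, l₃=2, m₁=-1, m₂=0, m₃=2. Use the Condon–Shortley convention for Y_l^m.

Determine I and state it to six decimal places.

m-sum = -1 + 0 + 2 = 1 ≠ 0 ⇒ I = 0

0.000000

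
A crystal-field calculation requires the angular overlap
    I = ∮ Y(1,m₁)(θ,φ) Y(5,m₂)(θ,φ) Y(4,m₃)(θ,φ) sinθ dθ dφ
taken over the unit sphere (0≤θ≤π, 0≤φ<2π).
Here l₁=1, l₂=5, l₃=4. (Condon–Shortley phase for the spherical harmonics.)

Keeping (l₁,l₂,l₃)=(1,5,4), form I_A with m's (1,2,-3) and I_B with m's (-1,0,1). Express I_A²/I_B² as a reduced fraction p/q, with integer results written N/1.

3/10

Shared (l₁,l₂,l₃)=(1,5,4): N and (l;000)² cancel in I_A²/I_B².
A: Δ = 2!·0!·8!/11! = 1/495; Racah Σ t=0..0: t=0:+1/10080 = 1/10080; ⇒ 3j(1 5 4; 1 2 -3)² = 1/165, sgn -1
B: Δ = 2!·0!·8!/11! = 1/495; Racah Σ t=2..2: t=2:+1/1440 = 1/1440; ⇒ 3j(1 5 4; -1 0 1)² = 2/99, sgn -1
I_A²/I_B² = (1/165)/(2/99) = 3/10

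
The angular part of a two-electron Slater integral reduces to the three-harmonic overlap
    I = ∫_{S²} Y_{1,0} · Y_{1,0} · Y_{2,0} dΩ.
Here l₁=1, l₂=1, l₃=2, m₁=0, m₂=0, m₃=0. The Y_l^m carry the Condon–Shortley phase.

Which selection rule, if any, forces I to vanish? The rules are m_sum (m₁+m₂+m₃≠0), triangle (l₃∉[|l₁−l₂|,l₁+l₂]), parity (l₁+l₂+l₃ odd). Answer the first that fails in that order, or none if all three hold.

none

Σmᵢ = 0  ✓
l₃∈[|l₁−l₂|,l₁+l₂]=[0,2], have l₃=2  ✓
Σlᵢ = 4 ⇒ even  ✓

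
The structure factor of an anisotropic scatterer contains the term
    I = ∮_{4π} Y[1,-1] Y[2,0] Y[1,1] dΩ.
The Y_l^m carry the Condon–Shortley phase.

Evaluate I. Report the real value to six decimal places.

0.126157

Checks pass: Σm=0; 4 even; l₃=1∈[1,3].
(2·1+1)(2·2+1)(2·1+1) = 45
Δ: 2! 0! 2! / 5! → 1/30
sum: t=1:−1/1 = -1/1
3j²(1 2 1; 0 0 0) = Δ·Π!·Σ² = 2/15  (sign +1)
sum: t=2:+1/4 = 1/4
3j²(1 2 1; -1 0 1) = Δ·Π!·Σ² = 1/30  (sign +1)
combine: 4πI² = 45·2/15·1/30 = 1/5
take √, sign +1: I = 0.12615663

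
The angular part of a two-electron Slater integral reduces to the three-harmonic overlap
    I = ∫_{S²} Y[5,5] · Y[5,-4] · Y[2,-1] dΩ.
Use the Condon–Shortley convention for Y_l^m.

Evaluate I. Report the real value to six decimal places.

Rules hold: Σm=0, L=12 even, 0≤2≤10.
N = 11·11·5 = 605
Δ = 8!·2!·2!/13! = 1/38610
Racah Σ t=3..5: t=3:−1/2880 t=4:+1/576 t=5:−1/2880 = 1/960
⇒ 3j(5 5 2; 0 0 0)² = 10/429, sgn +1
Racah Σ t=0..0: t=0:+1/80640 = 1/80640
⇒ 3j(5 5 2; 5 -4 -1)² = 9/286, sgn -1
4πI² = N·(3j₀)²·(3jₘ)² = 75/169
I = -1·√(0.443787/4π) = -0.18792404

-0.187924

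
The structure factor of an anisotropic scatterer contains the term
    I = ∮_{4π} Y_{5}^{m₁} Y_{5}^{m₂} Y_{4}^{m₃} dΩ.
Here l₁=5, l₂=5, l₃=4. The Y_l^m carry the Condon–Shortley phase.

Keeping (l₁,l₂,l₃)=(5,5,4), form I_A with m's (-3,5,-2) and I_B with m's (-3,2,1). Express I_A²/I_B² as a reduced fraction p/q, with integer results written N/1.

Shared (l₁,l₂,l₃)=(5,5,4): N and (l;000)² cancel in I_A²/I_B².
A: Δ = 6!·4!·4!/15! = 1/3153150; Racah Σ t=6..6: t=6:+1/69120 = 1/69120; ⇒ 3j(5 5 4; -3 5 -2)² = 4/143, sgn +1
B: Δ = 6!·4!·4!/15! = 1/3153150; Racah Σ t=4..6: t=4:+1/6912 t=5:−1/2880 t=6:+1/17280 = -1/6912; ⇒ 3j(5 5 4; -3 2 1)² = 5/429, sgn +1
I_A²/I_B² = (4/143)/(5/429) = 12/5

12/5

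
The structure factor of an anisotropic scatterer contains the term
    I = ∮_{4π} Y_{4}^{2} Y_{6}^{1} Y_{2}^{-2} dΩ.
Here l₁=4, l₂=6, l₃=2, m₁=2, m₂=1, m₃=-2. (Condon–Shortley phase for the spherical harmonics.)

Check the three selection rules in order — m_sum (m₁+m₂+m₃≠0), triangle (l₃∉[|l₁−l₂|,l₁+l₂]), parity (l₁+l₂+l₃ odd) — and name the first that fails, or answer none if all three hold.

azimuthal sum: 2 + 1 − 2 = 1  ✗
2 ≤ 2 ≤ 10 (triangle on l)
L = 4 + 6 + 2 = 12 (even)

m_sum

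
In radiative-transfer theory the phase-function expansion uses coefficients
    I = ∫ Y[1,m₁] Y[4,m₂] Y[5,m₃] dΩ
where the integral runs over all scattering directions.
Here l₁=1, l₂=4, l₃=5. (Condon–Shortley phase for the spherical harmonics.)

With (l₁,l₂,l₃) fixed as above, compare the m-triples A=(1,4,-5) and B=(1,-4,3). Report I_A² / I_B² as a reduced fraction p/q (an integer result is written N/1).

Same 1,4,5: normalisation and zero-m 3j drop out of the ratio.
A: Δ: 0! 2! 8! / 11! → 1/495; sum: t=0:+1/80640 = 1/80640; 3j²(1 4 5; 1 4 -5) = Δ·Π!·Σ² = 1/11  (sign +1)
B: Δ: 0! 2! 8! / 11! → 1/495; sum: t=0:+1/80640 = 1/80640; 3j²(1 4 5; 1 -4 3) = Δ·Π!·Σ² = 1/495  (sign +1)
I_A²/I_B² = (1/11)/(1/495) = 45/1

45/1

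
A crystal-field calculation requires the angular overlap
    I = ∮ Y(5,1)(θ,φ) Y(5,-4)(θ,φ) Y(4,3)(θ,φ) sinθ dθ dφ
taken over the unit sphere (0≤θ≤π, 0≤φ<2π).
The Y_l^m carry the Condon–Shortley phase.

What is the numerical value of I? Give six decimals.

-0.168084

m-sum 0 ✓  L=14 even ✓  0≤4≤10 ✓
Π(2lᵢ+1) = 11×11×9 = 1089
triangle coeff Δ(5,5,4) = 1/3153150
Σ_t [1,5]: t=1:−1/69120 t=2:+1/1728 t=3:−1/576 t=4:+1/1728 t=5:−1/69120 = -7/11520
(3j)²=2/143 [(5 5 4; 0 0 0)], sign=-1
Σ_t [0,1]: t=0:+1/103680 t=1:−1/17280 = -1/20736
(3j)²=10/429 [(5 5 4; 1 -4 3)], sign=+1
⇒ 4πI² = 60/169
I = (-1)√(60/169/(4π)) = -0.16808437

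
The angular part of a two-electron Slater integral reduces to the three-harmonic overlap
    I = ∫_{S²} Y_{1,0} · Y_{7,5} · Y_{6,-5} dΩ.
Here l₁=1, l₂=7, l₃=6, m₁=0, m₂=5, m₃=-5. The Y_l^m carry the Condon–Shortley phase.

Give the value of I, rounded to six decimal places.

m-sum 0 ✓  L=14 even ✓  6≤6≤8 ✓
Π(2lᵢ+1) = 3×15×13 = 585
triangle coeff Δ(1,7,6) = 1/1365
Σ_t [1,1]: t=1:−1/518400 = -1/518400
(3j)²=7/195 [(1 7 6; 0 0 0)], sign=-1
Σ_t [1,1]: t=1:−1/39916800 = -1/39916800
(3j)²=8/455 [(1 7 6; 0 5 -5)], sign=+1
⇒ 4πI² = 24/65
I = (-1)√(24/65/(4π)) = -0.17141310

-0.171413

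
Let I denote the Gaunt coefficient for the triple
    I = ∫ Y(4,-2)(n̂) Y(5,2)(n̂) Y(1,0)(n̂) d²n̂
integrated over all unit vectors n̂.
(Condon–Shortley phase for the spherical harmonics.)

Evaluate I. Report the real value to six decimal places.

Checks pass: Σm=0; 10 even; l₃=1∈[1,9].
(2·4+1)(2·5+1)(2·1+1) = 297
Δ: 8! 0! 2! / 11! → 1/495
sum: t=4:+1/576 = 1/576
3j²(4 5 1; 0 0 0) = Δ·Π!·Σ² = 5/99  (sign -1)
sum: t=6:+1/1440 = 1/1440
3j²(4 5 1; -2 2 0) = Δ·Π!·Σ² = 7/165  (sign -1)
combine: 4πI² = 297·5/99·7/165 = 7/11
take √, sign +1: I = 0.22503380

0.225034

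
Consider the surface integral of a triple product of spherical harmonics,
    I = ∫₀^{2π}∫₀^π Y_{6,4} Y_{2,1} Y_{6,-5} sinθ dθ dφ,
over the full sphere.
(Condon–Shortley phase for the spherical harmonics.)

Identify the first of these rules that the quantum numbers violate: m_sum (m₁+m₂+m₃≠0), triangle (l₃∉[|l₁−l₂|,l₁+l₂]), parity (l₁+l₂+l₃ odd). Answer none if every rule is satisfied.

none

Σmᵢ = 0  ✓
l₃∈[|l₁−l₂|,l₁+l₂]=[4,8], have l₃=6  ✓
Σlᵢ = 14 ⇒ even  ✓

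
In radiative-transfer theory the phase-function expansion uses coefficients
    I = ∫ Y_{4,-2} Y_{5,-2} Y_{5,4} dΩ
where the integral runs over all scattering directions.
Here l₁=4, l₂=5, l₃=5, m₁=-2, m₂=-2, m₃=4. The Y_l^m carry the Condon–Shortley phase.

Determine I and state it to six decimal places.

Rules hold: Σm=0, L=14 even, 1≤5≤9.
N = 9·11·11 = 1089
Δ = 4!·4!·6!/15! = 1/3153150
Racah Σ t=0..4: t=0:+1/69120 t=1:−1/1728 t=2:+1/576 t=3:−1/1728 t=4:+1/69120 = 7/11520
⇒ 3j(4 5 5; 0 0 0)² = 2/143, sgn -1
Racah Σ t=2..3: t=2:+1/11520 t=3:−1/25920 = 1/20736
⇒ 3j(4 5 5; -2 -2 4)² = 5/429, sgn -1
4πI² = N·(3j₀)²·(3jₘ)² = 30/169
I = +1·√(0.177515/4π) = 0.11885360

0.118854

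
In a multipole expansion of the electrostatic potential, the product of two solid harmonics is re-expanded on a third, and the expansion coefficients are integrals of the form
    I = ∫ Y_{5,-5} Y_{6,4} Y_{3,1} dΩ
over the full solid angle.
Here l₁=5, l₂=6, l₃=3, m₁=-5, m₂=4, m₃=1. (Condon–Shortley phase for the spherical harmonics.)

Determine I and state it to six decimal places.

Rules hold: Σm=0, L=14 even, 1≤3≤11.
N = 11·13·7 = 1001
Δ = 8!·2!·4!/15! = 1/675675
Racah Σ t=3..5: t=3:−1/8640 t=4:+1/2304 t=5:−1/8640 = 7/34560
⇒ 3j(5 6 3; 0 0 0)² = 7/429, sgn -1
Racah Σ t=8..8: t=8:+1/322560 = 1/322560
⇒ 3j(5 6 3; -5 4 1)² = 18/1001, sgn +1
4πI² = N·(3j₀)²·(3jₘ)² = 42/143
I = -1·√(0.293706/4π) = -0.15288036

-0.152880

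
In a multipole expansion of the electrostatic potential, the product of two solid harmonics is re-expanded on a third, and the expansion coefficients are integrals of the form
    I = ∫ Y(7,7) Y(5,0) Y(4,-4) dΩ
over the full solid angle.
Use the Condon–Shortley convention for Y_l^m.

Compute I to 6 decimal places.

7 + 0 − 4 = 3 ≠ 0: azimuthal integral kills it; I = 0

0.000000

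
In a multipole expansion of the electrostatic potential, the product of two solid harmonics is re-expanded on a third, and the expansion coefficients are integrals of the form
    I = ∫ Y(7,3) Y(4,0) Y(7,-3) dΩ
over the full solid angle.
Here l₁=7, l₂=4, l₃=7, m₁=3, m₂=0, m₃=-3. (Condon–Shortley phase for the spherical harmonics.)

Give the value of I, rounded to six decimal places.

Checks pass: Σm=0; 18 even; l₃=7∈[3,11].
(2·7+1)(2·4+1)(2·7+1) = 2025
Δ: 4! 10! 4! / 19! → 1/58198140
sum: t=0:+1/17418240 t=1:−1/622080 t=2:+1/230400 t=3:−1/622080 t=4:+1/17418240 = 1/806400
3j²(7 4 7; 0 0 0) = Δ·Π!·Σ² = 2268/230945  (sign -1)
sum: t=0:+1/9953280 t=1:−1/1088640 t=2:+1/1290240 t=3:−1/13063680 t=4:+1/2090188800 = -83/696729600
3j²(7 4 7; 3 0 -3) = Δ·Π!·Σ² = 6889/6466460  (sign -1)
combine: 4πI² = 2025·2268/230945·6889/6466460 = 45198729/2133423721
take √, sign +1: I = 0.04106006

0.041060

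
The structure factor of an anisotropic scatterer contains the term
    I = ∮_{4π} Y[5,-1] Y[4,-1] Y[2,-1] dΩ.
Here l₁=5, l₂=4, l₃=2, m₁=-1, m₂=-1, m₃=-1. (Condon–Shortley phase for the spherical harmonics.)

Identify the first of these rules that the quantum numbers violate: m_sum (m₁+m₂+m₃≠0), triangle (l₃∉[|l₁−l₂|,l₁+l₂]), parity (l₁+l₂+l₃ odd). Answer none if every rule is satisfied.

m_sum

m₁+m₂+m₃ = -1 − 1 − 1 = -3  ✗
triangle: |5−4|=1 ≤ l₃=2 ≤ 5+4=9
parity: l₁+l₂+l₃ = 11 is odd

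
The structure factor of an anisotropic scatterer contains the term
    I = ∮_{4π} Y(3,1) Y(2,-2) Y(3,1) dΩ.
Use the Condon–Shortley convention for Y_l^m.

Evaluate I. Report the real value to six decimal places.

0.206013

Rules hold: Σm=0, L=8 even, 1≤3≤5.
N = 7·5·7 = 245
Δ = 2!·4!·2!/9! = 1/3780
Racah Σ t=0..2: t=0:+1/24 t=1:−1/4 t=2:+1/24 = -1/6
⇒ 3j(3 2 3; 0 0 0)² = 4/105, sgn +1
Racah Σ t=0..0: t=0:+1/16 = 1/16
⇒ 3j(3 2 3; 1 -2 1)² = 2/35, sgn +1
4πI² = N·(3j₀)²·(3jₘ)² = 8/15
I = +1·√(0.533333/4π) = 0.20601291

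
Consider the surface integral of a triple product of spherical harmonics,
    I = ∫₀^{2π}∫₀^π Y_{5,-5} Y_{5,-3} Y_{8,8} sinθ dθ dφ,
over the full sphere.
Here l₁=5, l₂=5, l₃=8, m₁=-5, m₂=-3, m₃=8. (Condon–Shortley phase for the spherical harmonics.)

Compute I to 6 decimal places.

Checks pass: Σm=0; 18 even; l₃=8∈[0,10].
(2·5+1)(2·5+1)(2·8+1) = 2057
Δ: 2! 8! 8! / 19! → 1/37413090
sum: t=0:+1/1036800 t=1:−1/331776 t=2:+1/1036800 = -1/921600
3j²(5 5 8; 0 0 0) = Δ·Π!·Σ² = 490/46189  (sign -1)
sum: t=2:+1/3251404800 = 1/3251404800
3j²(5 5 8; -5 -3 8) = Δ·Π!·Σ² = 5/323  (sign +1)
combine: 4πI² = 2057·490/46189·5/323 = 26950/79781
take √, sign -1: I = -0.16395502

-0.163955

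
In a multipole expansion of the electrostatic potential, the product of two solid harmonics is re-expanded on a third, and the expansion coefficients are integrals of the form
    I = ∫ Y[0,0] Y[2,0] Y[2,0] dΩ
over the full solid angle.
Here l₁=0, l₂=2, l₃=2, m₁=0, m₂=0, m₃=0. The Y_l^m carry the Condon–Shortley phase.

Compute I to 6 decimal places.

0.282095

m-sum 0 ✓  L=4 even ✓  2≤2≤2 ✓
Π(2lᵢ+1) = 1×5×5 = 25
triangle coeff Δ(0,2,2) = 1/5
Σ_t [0,0]: t=0:+1/4 = 1/4
(3j)²=1/5 [(0 2 2; 0 0 0)], sign=+1
(m-triple is (0,0,0) — same symbol as above.)
⇒ 4πI² = 1/1
I = (+1)√(1/1/(4π)) = 0.28209479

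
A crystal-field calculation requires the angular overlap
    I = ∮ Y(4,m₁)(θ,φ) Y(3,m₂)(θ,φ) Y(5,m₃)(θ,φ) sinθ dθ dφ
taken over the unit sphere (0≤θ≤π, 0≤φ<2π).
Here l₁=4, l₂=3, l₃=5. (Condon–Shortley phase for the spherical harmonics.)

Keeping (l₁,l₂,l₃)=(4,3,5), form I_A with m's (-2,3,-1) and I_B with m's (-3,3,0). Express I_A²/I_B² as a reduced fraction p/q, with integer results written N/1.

15/7

Same 4,3,5: normalisation and zero-m 3j drop out of the ratio.
A: Δ: 2! 6! 4! / 13! → 1/180180; sum: t=2:+1/2304 = 1/2304; 3j²(4 3 5; -2 3 -1) = Δ·Π!·Σ² = 75/4004  (sign +1)
B: Δ: 2! 6! 4! / 13! → 1/180180; sum: t=2:+1/5760 = 1/5760; 3j²(4 3 5; -3 3 0) = Δ·Π!·Σ² = 5/572  (sign -1)
I_A²/I_B² = (75/4004)/(5/572) = 15/7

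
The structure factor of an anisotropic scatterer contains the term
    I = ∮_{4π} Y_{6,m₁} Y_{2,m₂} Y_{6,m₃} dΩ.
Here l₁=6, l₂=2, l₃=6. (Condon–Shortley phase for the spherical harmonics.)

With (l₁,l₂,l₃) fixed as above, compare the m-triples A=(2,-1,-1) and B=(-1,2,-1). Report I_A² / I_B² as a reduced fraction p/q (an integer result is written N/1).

10/49

Same 6,2,6: normalisation and zero-m 3j drop out of the ratio.
A: Δ: 2! 10! 2! / 15! → 1/90090; sum: t=0:+1/34560 t=1:−1/60480 = 1/80640; 3j²(6 2 6; 2 -1 -1) = Δ·Π!·Σ² = 6/1001  (sign -1)
B: Δ: 2! 10! 2! / 15! → 1/90090; sum: t=2:+1/57600 = 1/57600; 3j²(6 2 6; -1 2 -1) = Δ·Π!·Σ² = 21/715  (sign -1)
I_A²/I_B² = (6/1001)/(21/715) = 10/49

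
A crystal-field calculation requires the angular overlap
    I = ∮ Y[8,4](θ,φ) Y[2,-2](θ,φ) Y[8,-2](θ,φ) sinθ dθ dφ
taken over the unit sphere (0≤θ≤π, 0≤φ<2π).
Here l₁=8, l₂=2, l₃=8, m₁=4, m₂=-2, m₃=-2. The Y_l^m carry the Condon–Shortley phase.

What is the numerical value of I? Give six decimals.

-0.170580

Rules hold: Σm=0, L=18 even, 6≤8≤10.
N = 17·5·17 = 1445
Δ = 2!·14!·2!/19! = 1/348840
Racah Σ t=0..2: t=0:+1/116121600 t=1:−1/25401600 t=2:+1/116121600 = -1/45158400
⇒ 3j(8 2 8; 0 0 0)² = 24/1615, sgn -1
Racah Σ t=0..0: t=0:+1/348364800 = 1/348364800
⇒ 3j(8 2 8; 4 -2 -2)² = 11/646, sgn +1
4πI² = N·(3j₀)²·(3jₘ)² = 132/361
I = -1·√(0.365651/4π) = -0.17058013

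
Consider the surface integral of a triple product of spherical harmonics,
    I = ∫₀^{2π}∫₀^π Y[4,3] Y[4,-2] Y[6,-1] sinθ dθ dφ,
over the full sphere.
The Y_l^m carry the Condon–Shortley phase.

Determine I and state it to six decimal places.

Rules hold: Σm=0, L=14 even, 0≤6≤8.
N = 9·9·13 = 1053
Δ = 2!·6!·6!/15! = 1/1261260
Racah Σ t=0..2: t=0:+1/4608 t=1:−1/1296 t=2:+1/4608 = -7/20736
⇒ 3j(4 4 6; 0 0 0)² = 20/1287, sgn -1
Racah Σ t=0..1: t=0:+1/11520 t=1:−1/86400 = 13/172800
⇒ 3j(4 4 6; 3 -2 -1)² = 13/660, sgn -1
4πI² = N·(3j₀)²·(3jₘ)² = 39/121
I = +1·√(0.322314/4π) = 0.16015286

0.160153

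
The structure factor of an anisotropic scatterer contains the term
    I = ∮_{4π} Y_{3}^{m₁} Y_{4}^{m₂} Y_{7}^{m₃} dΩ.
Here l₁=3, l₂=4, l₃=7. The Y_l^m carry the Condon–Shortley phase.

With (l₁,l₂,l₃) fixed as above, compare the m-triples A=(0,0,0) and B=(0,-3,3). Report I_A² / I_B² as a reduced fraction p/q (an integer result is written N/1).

l's match ⇒ only the (l;m) 3-j factors differ between A and B.
A: triangle coeff Δ(3,4,7) = 1/45045; Σ_t [0,0]: t=0:+1/20736 = 1/20736; (3j)²=35/1287 [(3 4 7; 0 0 0)], sign=-1
B: triangle coeff Δ(3,4,7) = 1/45045; Σ_t [0,0]: t=0:+1/181440 = 1/181440; (3j)²=32/3003 [(3 4 7; 0 -3 3)], sign=+1
I_A²/I_B² = (35/1287)/(32/3003) = 245/96

245/96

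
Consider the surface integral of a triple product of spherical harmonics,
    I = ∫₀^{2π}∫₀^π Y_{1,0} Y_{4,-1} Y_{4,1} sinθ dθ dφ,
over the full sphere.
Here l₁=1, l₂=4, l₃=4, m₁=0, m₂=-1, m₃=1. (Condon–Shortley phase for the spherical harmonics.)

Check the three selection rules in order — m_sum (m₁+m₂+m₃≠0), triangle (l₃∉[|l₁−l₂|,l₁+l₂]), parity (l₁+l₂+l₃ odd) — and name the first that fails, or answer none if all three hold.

parity

m₁+m₂+m₃ = 0 − 1 + 1 = 0  ✓
triangle: |1−4|=3 ≤ l₃=4 ≤ 1+4=5  ✓
parity: l₁+l₂+l₃ = 9 is odd  ✗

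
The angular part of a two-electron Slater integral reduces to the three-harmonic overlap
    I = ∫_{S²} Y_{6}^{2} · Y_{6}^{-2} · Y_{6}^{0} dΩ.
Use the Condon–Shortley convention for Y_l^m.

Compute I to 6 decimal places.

-0.062979

Rules hold: Σm=0, L=18 even, 0≤6≤12.
N = 13·13·13 = 2197
Δ = 6!·6!·6!/19! = 1/325909584
Racah Σ t=0..6: t=0:+1/373248000 t=1:−1/1728000 t=2:+1/110592 t=3:−1/46656 t=4:+1/110592 t=5:−1/1728000 t=6:+1/373248000 = -7/1555200
⇒ 3j(6 6 6; 0 0 0)² = 400/46189, sgn -1
Racah Σ t=0..4: t=0:+1/1658880 t=1:−1/155520 t=2:+1/110592 t=3:−1/518400 t=4:+1/24883200 = 11/8294400
⇒ 3j(6 6 6; 2 -2 0)² = 11/4199, sgn +1
4πI² = N·(3j₀)²·(3jₘ)² = 5200/104329
I = -1·√(0.0498423/4π) = -0.06297878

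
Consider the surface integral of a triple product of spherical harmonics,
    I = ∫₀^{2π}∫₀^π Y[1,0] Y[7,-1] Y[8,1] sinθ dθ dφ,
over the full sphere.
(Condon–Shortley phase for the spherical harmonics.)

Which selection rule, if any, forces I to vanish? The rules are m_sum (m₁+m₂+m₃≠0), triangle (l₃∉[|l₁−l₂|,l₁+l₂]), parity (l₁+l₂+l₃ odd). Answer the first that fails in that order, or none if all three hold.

none

Σmᵢ = 0  ✓
l₃∈[|l₁−l₂|,l₁+l₂]=[6,8], have l₃=8  ✓
Σlᵢ = 16 ⇒ even  ✓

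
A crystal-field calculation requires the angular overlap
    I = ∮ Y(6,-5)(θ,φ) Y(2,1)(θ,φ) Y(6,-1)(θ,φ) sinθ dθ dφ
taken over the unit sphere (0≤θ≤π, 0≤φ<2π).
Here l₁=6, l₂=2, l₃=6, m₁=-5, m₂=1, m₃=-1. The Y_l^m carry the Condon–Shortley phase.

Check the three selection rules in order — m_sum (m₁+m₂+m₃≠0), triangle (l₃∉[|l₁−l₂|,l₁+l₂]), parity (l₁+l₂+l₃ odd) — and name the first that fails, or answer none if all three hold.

m₁+m₂+m₃ = -5 + 1 − 1 = -5  ✗
triangle: |6−2|=4 ≤ l₃=6 ≤ 6+2=8
parity: l₁+l₂+l₃ = 14 is even

m_sum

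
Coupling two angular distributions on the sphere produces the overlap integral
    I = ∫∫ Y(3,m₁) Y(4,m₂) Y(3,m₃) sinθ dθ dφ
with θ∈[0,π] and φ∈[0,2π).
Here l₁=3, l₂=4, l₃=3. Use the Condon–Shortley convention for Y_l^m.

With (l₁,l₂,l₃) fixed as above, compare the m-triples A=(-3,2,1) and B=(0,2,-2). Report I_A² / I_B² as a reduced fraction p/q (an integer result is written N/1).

18/1

l's match ⇒ only the (l;m) 3-j factors differ between A and B.
A: triangle coeff Δ(3,4,3) = 1/34650; Σ_t [4,4]: t=4:+1/192 = 1/192; (3j)²=3/77 [(3 4 3; -3 2 1)], sign=+1
B: triangle coeff Δ(3,4,3) = 1/34650; Σ_t [2,3]: t=2:+1/96 t=3:−1/72 = -1/288; (3j)²=1/462 [(3 4 3; 0 2 -2)], sign=+1
I_A²/I_B² = (3/77)/(1/462) = 18/1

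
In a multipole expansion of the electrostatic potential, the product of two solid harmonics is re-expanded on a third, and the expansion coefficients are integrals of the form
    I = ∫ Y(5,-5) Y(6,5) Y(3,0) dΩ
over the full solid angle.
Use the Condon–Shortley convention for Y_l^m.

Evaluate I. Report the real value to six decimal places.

0.207001

Rules hold: Σm=0, L=14 even, 1≤3≤11.
N = 11·13·7 = 1001
Δ = 8!·2!·4!/15! = 1/675675
Racah Σ t=3..5: t=3:−1/8640 t=4:+1/2304 t=5:−1/8640 = 7/34560
⇒ 3j(5 6 3; 0 0 0)² = 7/429, sgn -1
Racah Σ t=8..8: t=8:+1/483840 = 1/483840
⇒ 3j(5 6 3; -5 5 0)² = 3/91, sgn -1
4πI² = N·(3j₀)²·(3jₘ)² = 7/13
I = +1·√(0.538462/4π) = 0.20700098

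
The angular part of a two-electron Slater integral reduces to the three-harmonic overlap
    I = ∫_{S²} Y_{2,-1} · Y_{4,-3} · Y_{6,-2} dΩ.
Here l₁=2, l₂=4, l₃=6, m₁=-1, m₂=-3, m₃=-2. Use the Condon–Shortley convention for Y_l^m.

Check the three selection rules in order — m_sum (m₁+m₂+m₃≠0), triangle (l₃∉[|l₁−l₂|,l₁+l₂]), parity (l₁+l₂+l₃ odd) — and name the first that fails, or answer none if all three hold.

m_sum

azimuthal sum: -1 − 3 − 2 = -6  ✗
2 ≤ 6 ≤ 6 (triangle on l)
L = 2 + 4 + 6 = 12 (even)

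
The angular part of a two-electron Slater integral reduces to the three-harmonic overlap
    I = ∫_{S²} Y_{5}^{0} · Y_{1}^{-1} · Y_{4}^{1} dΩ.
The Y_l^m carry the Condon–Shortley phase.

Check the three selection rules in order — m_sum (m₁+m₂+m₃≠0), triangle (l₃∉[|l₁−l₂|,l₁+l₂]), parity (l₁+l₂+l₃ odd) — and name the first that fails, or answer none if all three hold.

none

m₁+m₂+m₃ = 0 − 1 + 1 = 0  ✓
triangle: |5−1|=4 ≤ l₃=4 ≤ 5+1=6  ✓
parity: l₁+l₂+l₃ = 10 is even  ✓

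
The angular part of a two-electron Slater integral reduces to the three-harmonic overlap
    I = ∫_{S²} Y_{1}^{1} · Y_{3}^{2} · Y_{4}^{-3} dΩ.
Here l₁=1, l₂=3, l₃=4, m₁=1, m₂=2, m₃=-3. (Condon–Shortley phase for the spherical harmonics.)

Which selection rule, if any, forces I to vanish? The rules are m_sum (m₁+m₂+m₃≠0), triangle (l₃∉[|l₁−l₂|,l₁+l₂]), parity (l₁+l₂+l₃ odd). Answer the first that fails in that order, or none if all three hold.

m₁+m₂+m₃ = 1 + 2 − 3 = 0  ✓
triangle: |1−3|=2 ≤ l₃=4 ≤ 1+3=4  ✓
parity: l₁+l₂+l₃ = 8 is even  ✓

none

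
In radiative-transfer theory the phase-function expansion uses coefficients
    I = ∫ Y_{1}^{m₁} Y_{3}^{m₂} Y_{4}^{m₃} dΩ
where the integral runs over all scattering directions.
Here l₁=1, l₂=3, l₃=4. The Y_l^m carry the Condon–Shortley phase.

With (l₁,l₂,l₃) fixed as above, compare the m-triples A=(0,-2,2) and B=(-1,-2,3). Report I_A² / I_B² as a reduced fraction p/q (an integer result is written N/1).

4/7

Same 1,3,4: normalisation and zero-m 3j drop out of the ratio.
A: Δ: 0! 2! 6! / 9! → 1/252; sum: t=0:+1/120 = 1/120; 3j²(1 3 4; 0 -2 2) = Δ·Π!·Σ² = 1/21  (sign +1)
B: Δ: 0! 2! 6! / 9! → 1/252; sum: t=0:+1/240 = 1/240; 3j²(1 3 4; -1 -2 3) = Δ·Π!·Σ² = 1/12  (sign -1)
I_A²/I_B² = (1/21)/(1/12) = 4/7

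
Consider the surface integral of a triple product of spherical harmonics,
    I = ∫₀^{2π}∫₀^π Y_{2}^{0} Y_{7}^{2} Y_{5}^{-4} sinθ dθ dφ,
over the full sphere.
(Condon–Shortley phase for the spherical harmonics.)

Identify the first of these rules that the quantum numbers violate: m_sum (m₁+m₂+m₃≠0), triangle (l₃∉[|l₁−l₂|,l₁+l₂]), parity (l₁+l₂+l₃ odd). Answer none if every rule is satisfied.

azimuthal sum: 0 + 2 − 4 = -2  ✗
5 ≤ 5 ≤ 9 (triangle on l)
L = 2 + 7 + 5 = 14 (even)

m_sum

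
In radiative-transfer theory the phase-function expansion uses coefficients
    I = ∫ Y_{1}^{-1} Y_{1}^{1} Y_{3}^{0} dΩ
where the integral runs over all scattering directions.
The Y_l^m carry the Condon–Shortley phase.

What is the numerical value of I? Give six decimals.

0.000000

|1−1|≤3≤1+1 violated ⇒ I = 0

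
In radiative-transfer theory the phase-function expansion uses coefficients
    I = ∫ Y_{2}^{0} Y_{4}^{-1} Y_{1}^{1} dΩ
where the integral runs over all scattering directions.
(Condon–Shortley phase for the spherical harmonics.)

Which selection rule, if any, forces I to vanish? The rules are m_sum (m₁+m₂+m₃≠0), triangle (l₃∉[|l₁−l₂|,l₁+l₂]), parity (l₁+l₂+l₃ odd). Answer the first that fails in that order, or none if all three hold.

triangle

Σmᵢ = 0  ✓
l₃∈[|l₁−l₂|,l₁+l₂]=[2,6], have l₃=1  ✗
Σlᵢ = 7 ⇒ odd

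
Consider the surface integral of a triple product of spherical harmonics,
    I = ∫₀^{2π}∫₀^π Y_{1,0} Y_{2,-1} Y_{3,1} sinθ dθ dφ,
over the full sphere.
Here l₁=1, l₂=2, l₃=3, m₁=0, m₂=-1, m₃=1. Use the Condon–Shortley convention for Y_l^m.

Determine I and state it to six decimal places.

-0.233597

m-sum 0 ✓  L=6 even ✓  1≤3≤3 ✓
Π(2lᵢ+1) = 3×5×7 = 105
triangle coeff Δ(1,2,3) = 1/105
Σ_t [0,0]: t=0:+1/4 = 1/4
(3j)²=3/35 [(1 2 3; 0 0 0)], sign=-1
Σ_t [0,0]: t=0:+1/6 = 1/6
(3j)²=8/105 [(1 2 3; 0 -1 1)], sign=+1
⇒ 4πI² = 24/35
I = (-1)√(24/35/(4π)) = -0.23359668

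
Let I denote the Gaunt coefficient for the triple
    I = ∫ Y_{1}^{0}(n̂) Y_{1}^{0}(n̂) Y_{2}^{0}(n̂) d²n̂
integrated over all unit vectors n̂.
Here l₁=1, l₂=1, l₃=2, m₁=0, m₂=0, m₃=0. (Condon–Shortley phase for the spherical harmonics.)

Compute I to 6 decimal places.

Rules hold: Σm=0, L=4 even, 0≤2≤2.
N = 3·3·5 = 45
Δ = 0!·2!·2!/5! = 1/30
Racah Σ t=0..0: t=0:+1/1 = 1/1
⇒ 3j(1 1 2; 0 0 0)² = 2/15, sgn +1
(m-triple is (0,0,0) — same symbol as above.)
4πI² = N·(3j₀)²·(3jₘ)² = 4/5
I = +1·√(0.8/4π) = 0.25231325

0.252313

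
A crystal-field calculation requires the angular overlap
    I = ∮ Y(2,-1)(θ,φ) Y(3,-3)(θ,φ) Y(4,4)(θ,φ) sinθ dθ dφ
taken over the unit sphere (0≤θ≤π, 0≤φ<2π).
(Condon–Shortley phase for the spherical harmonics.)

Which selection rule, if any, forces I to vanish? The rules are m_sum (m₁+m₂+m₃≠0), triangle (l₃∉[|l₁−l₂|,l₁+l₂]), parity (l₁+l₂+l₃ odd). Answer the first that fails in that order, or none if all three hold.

azimuthal sum: -1 − 3 + 4 = 0  ✓
1 ≤ 4 ≤ 5 (triangle on l)  ✓
L = 2 + 3 + 4 = 9 (odd)  ✗

parity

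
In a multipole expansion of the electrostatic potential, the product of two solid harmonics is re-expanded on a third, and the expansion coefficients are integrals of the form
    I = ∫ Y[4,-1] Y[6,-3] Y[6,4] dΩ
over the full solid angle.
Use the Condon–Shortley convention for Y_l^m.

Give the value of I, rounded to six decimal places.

0.077598

Rules hold: Σm=0, L=16 even, 2≤6≤10.
N = 9·13·13 = 1521
Δ = 4!·4!·8!/17! = 1/15315300
Racah Σ t=0..4: t=0:+1/829440 t=1:−1/25920 t=2:+1/9216 t=3:−1/25920 t=4:+1/829440 = 7/207360
⇒ 3j(4 6 6; 0 0 0)² = 28/2431, sgn +1
Racah Σ t=1..3: t=1:−1/207360 t=2:+1/120960 t=3:−1/967680 = 1/414720
⇒ 3j(4 6 6; -1 -3 4)² = 21/4862, sgn +1
4πI² = N·(3j₀)²·(3jₘ)² = 2646/34969
I = +1·√(0.075667/4π) = 0.07759762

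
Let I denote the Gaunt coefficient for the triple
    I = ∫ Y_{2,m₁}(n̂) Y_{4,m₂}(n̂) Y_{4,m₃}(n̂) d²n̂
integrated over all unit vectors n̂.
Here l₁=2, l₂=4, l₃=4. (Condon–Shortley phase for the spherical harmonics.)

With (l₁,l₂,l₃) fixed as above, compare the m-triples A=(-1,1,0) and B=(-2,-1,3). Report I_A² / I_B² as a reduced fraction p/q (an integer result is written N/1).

5/63

l's match ⇒ only the (l;m) 3-j factors differ between A and B.
A: triangle coeff Δ(2,4,4) = 1/13860; Σ_t [1,2]: t=1:−1/96 t=2:+1/72 = 1/288; (3j)²=1/462 [(2 4 4; -1 1 0)], sign=+1
B: triangle coeff Δ(2,4,4) = 1/13860; Σ_t [2,2]: t=2:+1/480 = 1/480; (3j)²=3/110 [(2 4 4; -2 -1 3)], sign=-1
I_A²/I_B² = (1/462)/(3/110) = 5/63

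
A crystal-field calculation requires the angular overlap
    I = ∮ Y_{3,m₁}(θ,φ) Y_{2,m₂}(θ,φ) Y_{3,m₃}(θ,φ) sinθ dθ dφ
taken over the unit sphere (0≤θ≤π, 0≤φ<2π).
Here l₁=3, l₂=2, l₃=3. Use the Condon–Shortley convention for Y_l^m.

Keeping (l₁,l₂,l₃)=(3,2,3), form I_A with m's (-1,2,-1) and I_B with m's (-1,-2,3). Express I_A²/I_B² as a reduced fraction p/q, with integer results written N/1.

12/5

Same 3,2,3: normalisation and zero-m 3j drop out of the ratio.
A: Δ: 2! 4! 2! / 9! → 1/3780; sum: t=2:+1/16 = 1/16; 3j²(3 2 3; -1 2 -1) = Δ·Π!·Σ² = 2/35  (sign +1)
B: Δ: 2! 4! 2! / 9! → 1/3780; sum: t=0:+1/96 = 1/96; 3j²(3 2 3; -1 -2 3) = Δ·Π!·Σ² = 1/42  (sign +1)
I_A²/I_B² = (2/35)/(1/42) = 12/5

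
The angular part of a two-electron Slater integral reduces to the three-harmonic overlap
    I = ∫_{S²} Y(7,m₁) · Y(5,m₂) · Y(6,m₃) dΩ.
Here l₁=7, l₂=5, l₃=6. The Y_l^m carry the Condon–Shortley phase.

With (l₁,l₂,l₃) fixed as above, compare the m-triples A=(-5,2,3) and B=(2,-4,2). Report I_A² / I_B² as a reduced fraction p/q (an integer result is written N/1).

l's match ⇒ only the (l;m) 3-j factors differ between A and B.
A: triangle coeff Δ(7,5,6) = 1/174594420; Σ_t [4,6]: t=4:+1/11612160 t=5:−1/2419200 t=6:+1/6220800 = -29/174182400; (3j)²=841/83980 [(7 5 6; -5 2 3)], sign=+1
B: triangle coeff Δ(7,5,6) = 1/174594420; Σ_t [0,1]: t=0:+1/3110400 t=1:−1/1658880 = -7/24883200; (3j)²=4802/692835 [(7 5 6; 2 -4 2)], sign=-1
I_A²/I_B² = (841/83980)/(4802/692835) = 27753/19208

27753/19208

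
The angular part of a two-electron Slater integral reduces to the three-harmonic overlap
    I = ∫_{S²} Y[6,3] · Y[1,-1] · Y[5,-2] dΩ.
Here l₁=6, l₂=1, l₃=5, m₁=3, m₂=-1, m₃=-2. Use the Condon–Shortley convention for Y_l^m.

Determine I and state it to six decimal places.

m-sum 0 ✓  L=12 even ✓  5≤5≤7 ✓
Π(2lᵢ+1) = 13×3×11 = 429
triangle coeff Δ(6,1,5) = 1/858
Σ_t [1,1]: t=1:−1/14400 = -1/14400
(3j)²=6/143 [(6 1 5; 0 0 0)], sign=+1
Σ_t [0,0]: t=0:+1/60480 = 1/60480
(3j)²=6/143 [(6 1 5; 3 -1 -2)], sign=-1
⇒ 4πI² = 108/143
I = (-1)√(108/143/(4π)) = -0.24515397

-0.245154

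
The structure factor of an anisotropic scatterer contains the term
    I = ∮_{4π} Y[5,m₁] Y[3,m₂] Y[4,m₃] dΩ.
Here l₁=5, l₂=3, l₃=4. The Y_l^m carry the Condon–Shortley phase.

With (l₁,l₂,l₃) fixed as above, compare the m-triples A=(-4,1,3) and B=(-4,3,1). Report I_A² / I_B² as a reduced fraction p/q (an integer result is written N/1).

l's match ⇒ only the (l;m) 3-j factors differ between A and B.
A: triangle coeff Δ(5,3,4) = 1/180180; Σ_t [3,4]: t=3:−1/4320 t=4:+1/5760 = -1/17280; (3j)²=7/4290 [(5 3 4; -4 1 3)], sign=+1
B: triangle coeff Δ(5,3,4) = 1/180180; Σ_t [4,4]: t=4:+1/5760 = 1/5760; (3j)²=9/286 [(5 3 4; -4 3 1)], sign=-1
I_A²/I_B² = (7/4290)/(9/286) = 7/135

7/135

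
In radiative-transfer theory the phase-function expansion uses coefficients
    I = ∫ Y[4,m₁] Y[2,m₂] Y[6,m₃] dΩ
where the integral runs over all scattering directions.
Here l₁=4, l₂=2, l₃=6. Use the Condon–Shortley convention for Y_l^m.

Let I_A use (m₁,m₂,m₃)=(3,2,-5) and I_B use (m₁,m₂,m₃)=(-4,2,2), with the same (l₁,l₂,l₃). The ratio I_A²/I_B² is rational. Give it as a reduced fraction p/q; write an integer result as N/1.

330/1

l's match ⇒ only the (l;m) 3-j factors differ between A and B.
A: triangle coeff Δ(4,2,6) = 1/6435; Σ_t [0,0]: t=0:+1/120960 = 1/120960; (3j)²=2/39 [(4 2 6; 3 2 -5)], sign=-1
B: triangle coeff Δ(4,2,6) = 1/6435; Σ_t [0,0]: t=0:+1/967680 = 1/967680; (3j)²=1/6435 [(4 2 6; -4 2 2)], sign=+1
I_A²/I_B² = (2/39)/(1/6435) = 330/1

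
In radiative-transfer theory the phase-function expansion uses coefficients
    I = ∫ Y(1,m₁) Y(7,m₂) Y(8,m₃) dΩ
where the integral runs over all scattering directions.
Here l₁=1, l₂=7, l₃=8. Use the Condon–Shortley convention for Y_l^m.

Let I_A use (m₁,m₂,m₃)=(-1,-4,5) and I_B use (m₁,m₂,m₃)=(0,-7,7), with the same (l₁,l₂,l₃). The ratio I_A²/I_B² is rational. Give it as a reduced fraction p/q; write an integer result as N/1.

26/5

Same 1,7,8: normalisation and zero-m 3j drop out of the ratio.
A: Δ: 0! 2! 14! / 17! → 1/2040; sum: t=0:+1/479001600 = 1/479001600; 3j²(1 7 8; -1 -4 5) = Δ·Π!·Σ² = 13/340  (sign -1)
B: Δ: 0! 2! 14! / 17! → 1/2040; sum: t=0:+1/87178291200 = 1/87178291200; 3j²(1 7 8; 0 -7 7) = Δ·Π!·Σ² = 1/136  (sign -1)
I_A²/I_B² = (13/340)/(1/136) = 26/5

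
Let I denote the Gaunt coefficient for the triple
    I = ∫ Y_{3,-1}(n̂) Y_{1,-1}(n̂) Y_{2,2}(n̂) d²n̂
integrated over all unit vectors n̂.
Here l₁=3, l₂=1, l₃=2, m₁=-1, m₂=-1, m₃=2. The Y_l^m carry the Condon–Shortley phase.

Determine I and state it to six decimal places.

m-sum 0 ✓  L=6 even ✓  2≤2≤4 ✓
Π(2lᵢ+1) = 7×3×5 = 105
triangle coeff Δ(3,1,2) = 1/105
Σ_t [1,1]: t=1:−1/4 = -1/4
(3j)²=3/35 [(3 1 2; 0 0 0)], sign=-1
Σ_t [0,0]: t=0:+1/48 = 1/48
(3j)²=1/105 [(3 1 2; -1 -1 2)], sign=+1
⇒ 4πI² = 3/35
I = (-1)√(3/35/(4π)) = -0.08258890

-0.082589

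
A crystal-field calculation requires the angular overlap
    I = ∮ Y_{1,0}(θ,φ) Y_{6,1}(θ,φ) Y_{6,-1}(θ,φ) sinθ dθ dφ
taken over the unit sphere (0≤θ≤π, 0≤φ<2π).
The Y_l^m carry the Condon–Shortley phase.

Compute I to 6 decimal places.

0.000000

L=13 odd ⇒ parity kills the (l;000) factor ⇒ I = 0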